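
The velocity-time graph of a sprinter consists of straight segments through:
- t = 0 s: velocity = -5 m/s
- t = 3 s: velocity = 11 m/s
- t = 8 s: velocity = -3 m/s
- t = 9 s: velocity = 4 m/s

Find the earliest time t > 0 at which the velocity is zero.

v changes sign on 0–3 s (from -5 to 11); the graph is linear there, so v = 0 at t = 0 + (5)·(3 − 0)/(11 − -5) = 0.9375 s.

t = 0.9375 s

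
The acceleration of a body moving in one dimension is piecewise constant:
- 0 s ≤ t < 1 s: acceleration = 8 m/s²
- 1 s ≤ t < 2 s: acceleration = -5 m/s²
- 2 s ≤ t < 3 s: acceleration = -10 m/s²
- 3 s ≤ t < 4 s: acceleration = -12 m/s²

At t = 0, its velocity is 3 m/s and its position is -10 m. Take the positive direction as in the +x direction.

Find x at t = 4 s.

On each constant-a segment, Δv = aΔt and Δx = v₀Δt + ½aΔt²; chain segment to segment.
0–1 s: v starts 3 m/s; Δx = 3·1 + ½·8·1² = 7 m; v ends 11 m/s.
1–2 s: v starts 11 m/s; Δx = 11·1 + ½·-5·1² = 8.5 m; v ends 6 m/s.
2–3 s: v starts 6 m/s; Δx = 6·1 + ½·-10·1² = 1 m; v ends -4 m/s.
3–4 s: v starts -4 m/s; Δx = -4·1 + ½·-12·1² = -10 m; v ends -16 m/s.
x(4) = -10 + Σ Δx = -3.5 m.

-3.5 m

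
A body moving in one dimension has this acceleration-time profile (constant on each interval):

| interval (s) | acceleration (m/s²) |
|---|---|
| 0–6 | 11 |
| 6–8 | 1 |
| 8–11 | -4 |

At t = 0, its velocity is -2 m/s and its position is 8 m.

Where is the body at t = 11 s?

On each constant-a segment, Δv = aΔt and Δx = v₀Δt + ½aΔt²; chain segment to segment.
0–6 s: v starts -2 m/s; Δx = -2·6 + ½·11·6² = 186 m; v ends 64 m/s.
6–8 s: v starts 64 m/s; Δx = 64·2 + ½·1·2² = 130 m; v ends 66 m/s.
8–11 s: v starts 66 m/s; Δx = 66·3 + ½·-4·3² = 180 m; v ends 54 m/s.
x(11) = 8 + Σ Δx = 504 m.

504 m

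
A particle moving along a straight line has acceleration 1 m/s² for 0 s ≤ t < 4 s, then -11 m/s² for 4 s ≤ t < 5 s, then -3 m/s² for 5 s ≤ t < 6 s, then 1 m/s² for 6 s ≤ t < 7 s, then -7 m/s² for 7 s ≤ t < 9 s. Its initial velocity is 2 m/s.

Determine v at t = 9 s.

-21 m/s

Δv equals the area under the a-t graph; then v = v₀ + Δv.
0–4 s: 1 × 4 = 4 m/s
4–5 s: -11 × 1 = -11 m/s
5–6 s: -3 × 1 = -3 m/s
6–7 s: 1 × 1 = 1 m/s
7–9 s: -7 × 2 = -14 m/s
Δv = -23 m/s, so v(9) = 2 + (-23) = -21 m/s.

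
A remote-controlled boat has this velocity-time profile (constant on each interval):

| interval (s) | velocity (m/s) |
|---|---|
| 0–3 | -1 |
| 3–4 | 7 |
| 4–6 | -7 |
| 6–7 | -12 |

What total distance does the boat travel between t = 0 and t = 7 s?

Total distance travelled is ∫|v| dt — sum the magnitudes of each area piece.
0–3 s: |-1| × 3 = 3 m
3–4 s: |7| × 1 = 7 m
4–6 s: |-7| × 2 = 14 m
6–7 s: |-12| × 1 = 12 m
Total distance = 36 m

36 m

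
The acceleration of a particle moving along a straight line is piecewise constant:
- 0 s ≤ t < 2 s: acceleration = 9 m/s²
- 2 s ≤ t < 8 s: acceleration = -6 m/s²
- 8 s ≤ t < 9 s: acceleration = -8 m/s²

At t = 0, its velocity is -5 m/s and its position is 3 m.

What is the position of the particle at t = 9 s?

On each constant-a segment, Δv = aΔt and Δx = v₀Δt + ½aΔt²; chain segment to segment.
0–2 s: v starts -5 m/s; Δx = -5·2 + ½·9·2² = 8 m; v ends 13 m/s.
2–8 s: v starts 13 m/s; Δx = 13·6 + ½·-6·6² = -30 m; v ends -23 m/s.
8–9 s: v starts -23 m/s; Δx = -23·1 + ½·-8·1² = -27 m; v ends -31 m/s.
x(9) = 3 + Σ Δx = -46 m.

-46 m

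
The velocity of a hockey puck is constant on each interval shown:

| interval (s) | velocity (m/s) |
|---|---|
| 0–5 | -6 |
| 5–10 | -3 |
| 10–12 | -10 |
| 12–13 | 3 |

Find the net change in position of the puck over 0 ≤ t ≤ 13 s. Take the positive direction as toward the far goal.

-62 m

Net displacement equals the area under the velocity-time graph (areas below the axis count negative).
0–5 s: -6 × 5 = -30 m
5–10 s: -3 × 5 = -15 m
10–12 s: -10 × 2 = -20 m
12–13 s: 3 × 1 = 3 m
Net displacement = -62 m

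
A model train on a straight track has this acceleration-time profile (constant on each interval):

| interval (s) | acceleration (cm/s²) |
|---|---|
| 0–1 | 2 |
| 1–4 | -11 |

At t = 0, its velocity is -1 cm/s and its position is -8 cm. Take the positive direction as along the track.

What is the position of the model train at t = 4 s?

On each constant-a segment, Δv = aΔt and Δx = v₀Δt + ½aΔt²; chain segment to segment.
0–1 s: v starts -1 cm/s; Δx = -1·1 + ½·2·1² = 0 cm; v ends 1 cm/s.
1–4 s: v starts 1 cm/s; Δx = 1·3 + ½·-11·3² = -46.5 cm; v ends -32 cm/s.
x(4) = -8 + Σ Δx = -54.5 cm.

-54.5 cm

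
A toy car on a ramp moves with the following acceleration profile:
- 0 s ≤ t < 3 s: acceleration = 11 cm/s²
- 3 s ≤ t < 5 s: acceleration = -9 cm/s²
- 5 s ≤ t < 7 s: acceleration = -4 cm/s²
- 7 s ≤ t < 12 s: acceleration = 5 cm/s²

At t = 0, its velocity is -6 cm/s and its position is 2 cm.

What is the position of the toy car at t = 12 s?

On each constant-a segment, Δv = aΔt and Δx = v₀Δt + ½aΔt²; chain segment to segment.
0–3 s: v starts -6 cm/s; Δx = -6·3 + ½·11·3² = 31.5 cm; v ends 27 cm/s.
3–5 s: v starts 27 cm/s; Δx = 27·2 + ½·-9·2² = 36 cm; v ends 9 cm/s.
5–7 s: v starts 9 cm/s; Δx = 9·2 + ½·-4·2² = 10 cm; v ends 1 cm/s.
7–12 s: v starts 1 cm/s; Δx = 1·5 + ½·5·5² = 67.5 cm; v ends 26 cm/s.
x(12) = 2 + Σ Δx = 147 cm.

147 cm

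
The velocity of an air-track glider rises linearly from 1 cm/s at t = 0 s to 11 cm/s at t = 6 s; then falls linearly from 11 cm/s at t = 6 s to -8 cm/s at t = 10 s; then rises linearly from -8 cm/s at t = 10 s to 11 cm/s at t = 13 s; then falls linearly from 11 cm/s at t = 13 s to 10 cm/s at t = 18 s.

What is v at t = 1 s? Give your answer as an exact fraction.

8/3 cm/s

On 0–6 s the graph is linear from 1 to 11 cm/s: v(1) = 1 + (11 − 1)·(1 − 0)/(6 − 0) = 8/3 cm/s.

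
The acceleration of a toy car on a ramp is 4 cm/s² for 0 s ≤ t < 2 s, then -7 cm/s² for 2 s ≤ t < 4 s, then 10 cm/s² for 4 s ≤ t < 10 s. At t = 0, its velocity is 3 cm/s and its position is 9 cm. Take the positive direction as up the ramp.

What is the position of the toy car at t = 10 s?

On each constant-a segment, Δv = aΔt and Δx = v₀Δt + ½aΔt²; chain segment to segment.
0–2 s: v starts 3 cm/s; Δx = 3·2 + ½·4·2² = 14 cm; v ends 11 cm/s.
2–4 s: v starts 11 cm/s; Δx = 11·2 + ½·-7·2² = 8 cm; v ends -3 cm/s.
4–10 s: v starts -3 cm/s; Δx = -3·6 + ½·10·6² = 162 cm; v ends 57 cm/s.
x(10) = 9 + Σ Δx = 193 cm.

193 cm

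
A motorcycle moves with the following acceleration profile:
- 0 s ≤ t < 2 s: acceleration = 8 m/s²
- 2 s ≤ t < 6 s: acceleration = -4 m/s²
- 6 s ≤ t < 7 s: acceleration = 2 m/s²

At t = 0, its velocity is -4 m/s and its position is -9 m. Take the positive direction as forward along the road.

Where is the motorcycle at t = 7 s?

12 m

On each constant-a segment, Δv = aΔt and Δx = v₀Δt + ½aΔt²; chain segment to segment.
0–2 s: v starts -4 m/s; Δx = -4·2 + ½·8·2² = 8 m; v ends 12 m/s.
2–6 s: v starts 12 m/s; Δx = 12·4 + ½·-4·4² = 16 m; v ends -4 m/s.
6–7 s: v starts -4 m/s; Δx = -4·1 + ½·2·1² = -3 m; v ends -2 m/s.
x(7) = -9 + Σ Δx = 12 m.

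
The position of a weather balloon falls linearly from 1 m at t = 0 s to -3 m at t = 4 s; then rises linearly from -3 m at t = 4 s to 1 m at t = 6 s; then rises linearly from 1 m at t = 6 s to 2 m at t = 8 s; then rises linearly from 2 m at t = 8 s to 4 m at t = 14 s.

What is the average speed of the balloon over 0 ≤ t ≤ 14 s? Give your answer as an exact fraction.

11/14 m/s

Average speed = (total path length)/(elapsed time); on a piecewise-linear x-t graph the path length is Σ|Δx|.
0–4 s: |Δx| = |-3 − 1| = 4 m
4–6 s: |Δx| = |1 − -3| = 4 m
6–8 s: |Δx| = |2 − 1| = 1 m
8–14 s: |Δx| = |4 − 2| = 2 m
Total path = 11 m; average speed = 11/14 = 11/14 m/s.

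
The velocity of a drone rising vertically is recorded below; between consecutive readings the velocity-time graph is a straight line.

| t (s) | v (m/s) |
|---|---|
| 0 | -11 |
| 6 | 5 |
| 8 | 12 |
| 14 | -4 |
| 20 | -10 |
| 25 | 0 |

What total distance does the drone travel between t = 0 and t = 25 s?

141.375 m

Distance (not displacement) is the total path length: add the absolute areas under v-t.
0–6 s: v = 0 at t = 4.125 s; triangle areas 22.6875 + 4.6875 = 27.375 m
6–8 s: |½(5 + 12)(2)| = 17 m
8–14 s: v = 0 at t = 12.5 s; triangle areas 27 + 3 = 30 m
14–20 s: |½(-4 + -10)(6)| = 42 m
20–25 s: |½(-10 + 0)(5)| = 25 m
Total distance = 141.375 m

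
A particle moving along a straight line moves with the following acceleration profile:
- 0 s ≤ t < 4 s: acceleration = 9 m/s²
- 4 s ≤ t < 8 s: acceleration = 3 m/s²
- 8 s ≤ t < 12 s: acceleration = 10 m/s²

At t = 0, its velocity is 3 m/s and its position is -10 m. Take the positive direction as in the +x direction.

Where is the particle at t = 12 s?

538 m

On each constant-a segment, Δv = aΔt and Δx = v₀Δt + ½aΔt²; chain segment to segment.
0–4 s: v starts 3 m/s; Δx = 3·4 + ½·9·4² = 84 m; v ends 39 m/s.
4–8 s: v starts 39 m/s; Δx = 39·4 + ½·3·4² = 180 m; v ends 51 m/s.
8–12 s: v starts 51 m/s; Δx = 51·4 + ½·10·4² = 284 m; v ends 91 m/s.
x(12) = -10 + Σ Δx = 538 m.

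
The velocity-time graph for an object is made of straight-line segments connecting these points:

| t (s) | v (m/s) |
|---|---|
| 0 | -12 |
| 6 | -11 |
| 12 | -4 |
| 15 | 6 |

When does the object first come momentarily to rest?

t = 13.2 s

v changes sign on 12–15 s (from -4 to 6); the graph is linear there, so v = 0 at t = 12 + (4)·(15 − 12)/(6 − -4) = 13.2 s.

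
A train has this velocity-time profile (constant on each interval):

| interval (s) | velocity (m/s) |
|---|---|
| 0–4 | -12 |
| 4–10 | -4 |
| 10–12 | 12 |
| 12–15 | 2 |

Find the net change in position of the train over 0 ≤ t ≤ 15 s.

Displacement is the signed area under the v-t curve.
0–4 s: -12 × 4 = -48 m
4–10 s: -4 × 6 = -24 m
10–12 s: 12 × 2 = 24 m
12–15 s: 2 × 3 = 6 m
Net displacement = -42 m

-42 m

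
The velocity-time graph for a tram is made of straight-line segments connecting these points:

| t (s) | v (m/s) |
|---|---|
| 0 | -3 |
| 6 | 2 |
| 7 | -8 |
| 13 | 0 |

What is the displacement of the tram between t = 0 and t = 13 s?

-30 m

Displacement is the signed area under the v-t curve.
0–6 s: ½(-3 + 2)(6) = -3 m
6–7 s: ½(2 + -8)(1) = -3 m
7–13 s: ½(-8 + 0)(6) = -24 m
Net displacement = -30 m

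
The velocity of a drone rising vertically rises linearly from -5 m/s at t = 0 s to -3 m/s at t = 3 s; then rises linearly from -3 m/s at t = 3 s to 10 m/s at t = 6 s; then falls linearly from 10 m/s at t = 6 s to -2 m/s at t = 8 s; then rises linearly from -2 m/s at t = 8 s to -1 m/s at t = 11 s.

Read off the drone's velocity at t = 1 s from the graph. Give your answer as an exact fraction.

-13/3 m/s

On 0–3 s the graph is linear from -5 to -3 m/s: v(1) = -5 + (-3 − -5)·(1 − 0)/(3 − 0) = -13/3 m/s.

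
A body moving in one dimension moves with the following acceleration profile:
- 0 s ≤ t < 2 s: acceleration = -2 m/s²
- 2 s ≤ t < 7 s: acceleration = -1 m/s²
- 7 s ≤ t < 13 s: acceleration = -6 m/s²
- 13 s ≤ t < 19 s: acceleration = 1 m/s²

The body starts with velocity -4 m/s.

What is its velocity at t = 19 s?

-43 m/s

Δv equals the area under the a-t graph; then v = v₀ + Δv.
0–2 s: -2 × 2 = -4 m/s
2–7 s: -1 × 5 = -5 m/s
7–13 s: -6 × 6 = -36 m/s
13–19 s: 1 × 6 = 6 m/s
Δv = -39 m/s, so v(19) = -4 + (-39) = -43 m/s.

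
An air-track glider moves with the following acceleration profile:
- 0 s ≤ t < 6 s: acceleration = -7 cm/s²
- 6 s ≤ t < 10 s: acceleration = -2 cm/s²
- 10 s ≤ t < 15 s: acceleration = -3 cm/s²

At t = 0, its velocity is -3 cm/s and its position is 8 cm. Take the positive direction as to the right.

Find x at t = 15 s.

On each constant-a segment, Δv = aΔt and Δx = v₀Δt + ½aΔt²; chain segment to segment.
0–6 s: v starts -3 cm/s; Δx = -3·6 + ½·-7·6² = -144 cm; v ends -45 cm/s.
6–10 s: v starts -45 cm/s; Δx = -45·4 + ½·-2·4² = -196 cm; v ends -53 cm/s.
10–15 s: v starts -53 cm/s; Δx = -53·5 + ½·-3·5² = -302.5 cm; v ends -68 cm/s.
x(15) = 8 + Σ Δx = -634.5 cm.

-634.5 cm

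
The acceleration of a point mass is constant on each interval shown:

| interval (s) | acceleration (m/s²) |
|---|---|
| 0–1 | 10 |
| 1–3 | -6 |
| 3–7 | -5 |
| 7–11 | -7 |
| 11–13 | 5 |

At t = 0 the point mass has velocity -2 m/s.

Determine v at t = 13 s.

-42 m/s

Δv equals the area under the a-t graph; then v = v₀ + Δv.
0–1 s: 10 × 1 = 10 m/s
1–3 s: -6 × 2 = -12 m/s
3–7 s: -5 × 4 = -20 m/s
7–11 s: -7 × 4 = -28 m/s
11–13 s: 5 × 2 = 10 m/s
Δv = -40 m/s, so v(13) = -2 + (-40) = -42 m/s.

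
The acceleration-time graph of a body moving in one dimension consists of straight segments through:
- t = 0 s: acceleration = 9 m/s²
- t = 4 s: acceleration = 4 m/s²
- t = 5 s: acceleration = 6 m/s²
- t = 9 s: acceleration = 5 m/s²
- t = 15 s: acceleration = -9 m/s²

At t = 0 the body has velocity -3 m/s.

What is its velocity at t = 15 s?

38 m/s

Δv equals the area under the a-t graph; then v = v₀ + Δv.
0–4 s: ½(9 + 4)(4) = 26 m/s
4–5 s: ½(4 + 6)(1) = 5 m/s
5–9 s: ½(6 + 5)(4) = 22 m/s
9–15 s: ½(5 + -9)(6) = -12 m/s
Δv = 41 m/s, so v(15) = -3 + (41) = 38 m/s.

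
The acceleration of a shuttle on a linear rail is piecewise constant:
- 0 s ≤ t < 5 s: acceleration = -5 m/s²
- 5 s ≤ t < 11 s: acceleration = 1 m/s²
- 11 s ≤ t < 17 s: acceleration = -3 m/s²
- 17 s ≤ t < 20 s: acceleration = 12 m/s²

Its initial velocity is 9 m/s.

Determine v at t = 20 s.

8 m/s

Δv equals the area under the a-t graph; then v = v₀ + Δv.
0–5 s: -5 × 5 = -25 m/s
5–11 s: 1 × 6 = 6 m/s
11–17 s: -3 × 6 = -18 m/s
17–20 s: 12 × 3 = 36 m/s
Δv = -1 m/s, so v(20) = 9 + (-1) = 8 m/s.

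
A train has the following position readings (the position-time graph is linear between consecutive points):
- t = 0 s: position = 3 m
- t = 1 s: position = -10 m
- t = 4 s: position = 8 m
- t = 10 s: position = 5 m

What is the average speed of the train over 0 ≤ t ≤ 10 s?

Average speed = (total path length)/(elapsed time); on a piecewise-linear x-t graph the path length is Σ|Δx|.
0–1 s: |Δx| = |-10 − 3| = 13 m
1–4 s: |Δx| = |8 − -10| = 18 m
4–10 s: |Δx| = |5 − 8| = 3 m
Total path = 34 m; average speed = 34/10 = 3.4 m/s.

3.4 m/s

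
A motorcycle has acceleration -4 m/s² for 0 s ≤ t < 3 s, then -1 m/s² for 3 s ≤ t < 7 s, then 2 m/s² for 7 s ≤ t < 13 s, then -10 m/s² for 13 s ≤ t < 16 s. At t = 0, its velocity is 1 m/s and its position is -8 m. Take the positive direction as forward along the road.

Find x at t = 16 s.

-183 m

On each constant-a segment, Δv = aΔt and Δx = v₀Δt + ½aΔt²; chain segment to segment.
0–3 s: v starts 1 m/s; Δx = 1·3 + ½·-4·3² = -15 m; v ends -11 m/s.
3–7 s: v starts -11 m/s; Δx = -11·4 + ½·-1·4² = -52 m; v ends -15 m/s.
7–13 s: v starts -15 m/s; Δx = -15·6 + ½·2·6² = -54 m; v ends -3 m/s.
13–16 s: v starts -3 m/s; Δx = -3·3 + ½·-10·3² = -54 m; v ends -33 m/s.
x(16) = -8 + Σ Δx = -183 m.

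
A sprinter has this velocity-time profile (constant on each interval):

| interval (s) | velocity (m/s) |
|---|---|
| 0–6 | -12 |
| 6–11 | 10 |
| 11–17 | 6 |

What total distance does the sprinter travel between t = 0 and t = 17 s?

Distance (not displacement) is the total path length: add the absolute areas under v-t.
0–6 s: |-12| × 6 = 72 m
6–11 s: |10| × 5 = 50 m
11–17 s: |6| × 6 = 36 m
Total distance = 158 m

158 m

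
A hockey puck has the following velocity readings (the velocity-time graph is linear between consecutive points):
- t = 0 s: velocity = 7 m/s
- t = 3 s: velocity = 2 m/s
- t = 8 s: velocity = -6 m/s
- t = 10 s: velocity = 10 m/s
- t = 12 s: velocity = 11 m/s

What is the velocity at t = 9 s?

2 m/s

On 8–10 s the graph is linear from -6 to 10 m/s: v(9) = -6 + (10 − -6)·(9 − 8)/(10 − 8) = 2 m/s.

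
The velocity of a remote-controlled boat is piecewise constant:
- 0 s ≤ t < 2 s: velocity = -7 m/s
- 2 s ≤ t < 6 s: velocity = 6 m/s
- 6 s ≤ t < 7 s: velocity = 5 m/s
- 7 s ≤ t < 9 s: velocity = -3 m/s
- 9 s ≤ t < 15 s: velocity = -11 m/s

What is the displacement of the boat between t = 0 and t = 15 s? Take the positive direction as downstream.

-57 m

Net displacement equals the area under the velocity-time graph (areas below the axis count negative).
0–2 s: -7 × 2 = -14 m
2–6 s: 6 × 4 = 24 m
6–7 s: 5 × 1 = 5 m
7–9 s: -3 × 2 = -6 m
9–15 s: -11 × 6 = -66 m
Net displacement = -57 m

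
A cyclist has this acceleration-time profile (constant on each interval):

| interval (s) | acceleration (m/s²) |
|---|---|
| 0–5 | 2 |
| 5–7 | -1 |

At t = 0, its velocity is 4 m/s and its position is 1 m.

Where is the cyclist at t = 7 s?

72 m

On each constant-a segment, Δv = aΔt and Δx = v₀Δt + ½aΔt²; chain segment to segment.
0–5 s: v starts 4 m/s; Δx = 4·5 + ½·2·5² = 45 m; v ends 14 m/s.
5–7 s: v starts 14 m/s; Δx = 14·2 + ½·-1·2² = 26 m; v ends 12 m/s.
x(7) = 1 + Σ Δx = 72 m.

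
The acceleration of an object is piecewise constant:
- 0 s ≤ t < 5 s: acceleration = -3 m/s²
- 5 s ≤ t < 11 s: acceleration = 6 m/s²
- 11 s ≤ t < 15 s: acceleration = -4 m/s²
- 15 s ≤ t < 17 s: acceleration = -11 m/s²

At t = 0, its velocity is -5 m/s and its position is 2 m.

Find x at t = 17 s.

On each constant-a segment, Δv = aΔt and Δx = v₀Δt + ½aΔt²; chain segment to segment.
0–5 s: v starts -5 m/s; Δx = -5·5 + ½·-3·5² = -62.5 m; v ends -20 m/s.
5–11 s: v starts -20 m/s; Δx = -20·6 + ½·6·6² = -12 m; v ends 16 m/s.
11–15 s: v starts 16 m/s; Δx = 16·4 + ½·-4·4² = 32 m; v ends 0 m/s.
15–17 s: v starts 0 m/s; Δx = 0·2 + ½·-11·2² = -22 m; v ends -22 m/s.
x(17) = 2 + Σ Δx = -62.5 m.

-62.5 m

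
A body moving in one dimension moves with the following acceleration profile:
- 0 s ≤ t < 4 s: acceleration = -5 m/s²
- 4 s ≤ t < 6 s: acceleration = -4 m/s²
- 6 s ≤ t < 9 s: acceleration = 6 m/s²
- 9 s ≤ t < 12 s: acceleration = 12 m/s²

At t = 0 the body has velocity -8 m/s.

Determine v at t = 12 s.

18 m/s

Δv equals the area under the a-t graph; then v = v₀ + Δv.
0–4 s: -5 × 4 = -20 m/s
4–6 s: -4 × 2 = -8 m/s
6–9 s: 6 × 3 = 18 m/s
9–12 s: 12 × 3 = 36 m/s
Δv = 26 m/s, so v(12) = -8 + (26) = 18 m/s.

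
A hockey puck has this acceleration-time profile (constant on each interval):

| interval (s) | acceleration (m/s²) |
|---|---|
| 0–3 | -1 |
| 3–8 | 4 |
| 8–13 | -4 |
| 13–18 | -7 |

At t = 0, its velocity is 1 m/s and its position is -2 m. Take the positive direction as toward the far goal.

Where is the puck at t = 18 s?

-21 m

On each constant-a segment, Δv = aΔt and Δx = v₀Δt + ½aΔt²; chain segment to segment.
0–3 s: v starts 1 m/s; Δx = 1·3 + ½·-1·3² = -1.5 m; v ends -2 m/s.
3–8 s: v starts -2 m/s; Δx = -2·5 + ½·4·5² = 40 m; v ends 18 m/s.
8–13 s: v starts 18 m/s; Δx = 18·5 + ½·-4·5² = 40 m; v ends -2 m/s.
13–18 s: v starts -2 m/s; Δx = -2·5 + ½·-7·5² = -97.5 m; v ends -37 m/s.
x(18) = -2 + Σ Δx = -21 m.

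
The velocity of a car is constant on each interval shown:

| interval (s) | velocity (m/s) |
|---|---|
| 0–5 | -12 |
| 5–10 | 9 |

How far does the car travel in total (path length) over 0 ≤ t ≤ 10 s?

Distance (not displacement) is the total path length: add the absolute areas under v-t.
0–5 s: |-12| × 5 = 60 m
5–10 s: |9| × 5 = 45 m
Total distance = 105 m

105 m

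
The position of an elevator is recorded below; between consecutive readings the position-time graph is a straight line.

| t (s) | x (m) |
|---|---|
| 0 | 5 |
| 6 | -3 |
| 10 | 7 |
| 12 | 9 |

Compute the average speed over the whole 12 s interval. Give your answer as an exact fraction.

Average speed = (total path length)/(elapsed time); on a piecewise-linear x-t graph the path length is Σ|Δx|.
0–6 s: |Δx| = |-3 − 5| = 8 m
6–10 s: |Δx| = |7 − -3| = 10 m
10–12 s: |Δx| = |9 − 7| = 2 m
Total path = 20 m; average speed = 20/12 = 5/3 m/s.

5/3 m/s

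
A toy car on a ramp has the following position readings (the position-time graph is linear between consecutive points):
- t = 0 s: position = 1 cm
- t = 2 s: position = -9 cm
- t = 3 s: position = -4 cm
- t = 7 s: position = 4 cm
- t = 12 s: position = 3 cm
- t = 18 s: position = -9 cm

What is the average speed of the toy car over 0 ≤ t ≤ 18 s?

2 cm/s

Average speed = (total path length)/(elapsed time); on a piecewise-linear x-t graph the path length is Σ|Δx|.
0–2 s: |Δx| = |-9 − 1| = 10 cm
2–3 s: |Δx| = |-4 − -9| = 5 cm
3–7 s: |Δx| = |4 − -4| = 8 cm
7–12 s: |Δx| = |3 − 4| = 1 cm
12–18 s: |Δx| = |-9 − 3| = 12 cm
Total path = 36 cm; average speed = 36/18 = 2 cm/s.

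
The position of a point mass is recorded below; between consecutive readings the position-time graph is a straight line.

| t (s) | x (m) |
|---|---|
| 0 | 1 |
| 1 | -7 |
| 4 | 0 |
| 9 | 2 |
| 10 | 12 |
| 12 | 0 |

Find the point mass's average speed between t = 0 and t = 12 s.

Average speed = (total path length)/(elapsed time); on a piecewise-linear x-t graph the path length is Σ|Δx|.
0–1 s: |Δx| = |-7 − 1| = 8 m
1–4 s: |Δx| = |0 − -7| = 7 m
4–9 s: |Δx| = |2 − 0| = 2 m
9–10 s: |Δx| = |12 − 2| = 10 m
10–12 s: |Δx| = |0 − 12| = 12 m
Total path = 39 m; average speed = 39/12 = 3.25 m/s.

3.25 m/s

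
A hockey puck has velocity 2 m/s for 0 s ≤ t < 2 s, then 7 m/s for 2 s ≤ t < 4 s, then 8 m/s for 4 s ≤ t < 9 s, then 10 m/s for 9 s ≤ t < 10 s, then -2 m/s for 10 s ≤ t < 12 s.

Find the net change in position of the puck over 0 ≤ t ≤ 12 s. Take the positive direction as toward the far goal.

Net displacement equals the area under the velocity-time graph (areas below the axis count negative).
0–2 s: 2 × 2 = 4 m
2–4 s: 7 × 2 = 14 m
4–9 s: 8 × 5 = 40 m
9–10 s: 10 × 1 = 10 m
10–12 s: -2 × 2 = -4 m
Net displacement = 64 m

64 m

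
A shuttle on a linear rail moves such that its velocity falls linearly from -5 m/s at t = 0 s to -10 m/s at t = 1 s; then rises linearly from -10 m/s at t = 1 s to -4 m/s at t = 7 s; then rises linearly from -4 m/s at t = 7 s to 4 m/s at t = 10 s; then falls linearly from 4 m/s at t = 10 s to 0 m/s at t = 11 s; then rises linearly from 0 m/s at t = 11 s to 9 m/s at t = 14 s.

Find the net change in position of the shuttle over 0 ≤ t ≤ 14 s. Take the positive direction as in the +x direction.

-34 m

Displacement is the signed area under the v-t curve.
0–1 s: ½(-5 + -10)(1) = -7.5 m
1–7 s: ½(-10 + -4)(6) = -42 m
7–10 s: ½(-4 + 4)(3) = 0 m
10–11 s: ½(4 + 0)(1) = 2 m
11–14 s: ½(0 + 9)(3) = 13.5 m
Net displacement = -34 m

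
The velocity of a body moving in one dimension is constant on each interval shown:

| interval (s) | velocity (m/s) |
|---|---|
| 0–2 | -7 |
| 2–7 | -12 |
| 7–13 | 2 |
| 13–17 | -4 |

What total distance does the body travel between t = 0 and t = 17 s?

102 m

Total distance travelled is ∫|v| dt — sum the magnitudes of each area piece.
0–2 s: |-7| × 2 = 14 m
2–7 s: |-12| × 5 = 60 m
7–13 s: |2| × 6 = 12 m
13–17 s: |-4| × 4 = 16 m
Total distance = 102 m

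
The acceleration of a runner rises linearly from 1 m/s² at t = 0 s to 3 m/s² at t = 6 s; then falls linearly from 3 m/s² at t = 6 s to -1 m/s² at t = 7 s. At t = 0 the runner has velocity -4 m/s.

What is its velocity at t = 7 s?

9 m/s

Δv equals the area under the a-t graph; then v = v₀ + Δv.
0–6 s: ½(1 + 3)(6) = 12 m/s
6–7 s: ½(3 + -1)(1) = 1 m/s
Δv = 13 m/s, so v(7) = -4 + (13) = 9 m/s.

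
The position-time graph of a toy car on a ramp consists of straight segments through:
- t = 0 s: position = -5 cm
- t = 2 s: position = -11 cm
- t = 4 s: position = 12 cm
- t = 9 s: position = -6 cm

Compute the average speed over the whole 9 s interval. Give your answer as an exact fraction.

Average speed = (total path length)/(elapsed time); on a piecewise-linear x-t graph the path length is Σ|Δx|.
0–2 s: |Δx| = |-11 − -5| = 6 cm
2–4 s: |Δx| = |12 − -11| = 23 cm
4–9 s: |Δx| = |-6 − 12| = 18 cm
Total path = 47 cm; average speed = 47/9 = 47/9 cm/s.

47/9 cm/s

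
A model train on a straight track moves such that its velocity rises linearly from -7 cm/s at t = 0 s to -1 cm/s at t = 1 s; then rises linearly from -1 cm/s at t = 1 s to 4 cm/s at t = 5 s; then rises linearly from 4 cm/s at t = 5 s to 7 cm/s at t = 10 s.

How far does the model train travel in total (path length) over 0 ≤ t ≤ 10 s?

Distance (not displacement) is the total path length: add the absolute areas under v-t.
0–1 s: |½(-7 + -1)(1)| = 4 cm
1–5 s: v = 0 at t = 1.8 s; triangle areas 0.4 + 6.4 = 6.8 cm
5–10 s: |½(4 + 7)(5)| = 27.5 cm
Total distance = 38.3 cm

38.3 cm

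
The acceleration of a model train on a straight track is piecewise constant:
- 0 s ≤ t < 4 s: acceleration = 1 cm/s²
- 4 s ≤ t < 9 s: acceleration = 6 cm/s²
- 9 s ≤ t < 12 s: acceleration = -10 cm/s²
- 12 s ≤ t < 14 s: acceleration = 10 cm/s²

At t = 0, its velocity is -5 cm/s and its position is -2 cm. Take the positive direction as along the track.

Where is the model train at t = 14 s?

116 cm

On each constant-a segment, Δv = aΔt and Δx = v₀Δt + ½aΔt²; chain segment to segment.
0–4 s: v starts -5 cm/s; Δx = -5·4 + ½·1·4² = -12 cm; v ends -1 cm/s.
4–9 s: v starts -1 cm/s; Δx = -1·5 + ½·6·5² = 70 cm; v ends 29 cm/s.
9–12 s: v starts 29 cm/s; Δx = 29·3 + ½·-10·3² = 42 cm; v ends -1 cm/s.
12–14 s: v starts -1 cm/s; Δx = -1·2 + ½·10·2² = 18 cm; v ends 19 cm/s.
x(14) = -2 + Σ Δx = 116 cm.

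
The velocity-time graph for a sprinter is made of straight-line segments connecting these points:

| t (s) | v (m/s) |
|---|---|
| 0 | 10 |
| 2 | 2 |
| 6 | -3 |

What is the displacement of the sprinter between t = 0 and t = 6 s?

Displacement is the signed area under the v-t curve.
0–2 s: ½(10 + 2)(2) = 12 m
2–6 s: ½(2 + -3)(4) = -2 m
Net displacement = 10 m

10 m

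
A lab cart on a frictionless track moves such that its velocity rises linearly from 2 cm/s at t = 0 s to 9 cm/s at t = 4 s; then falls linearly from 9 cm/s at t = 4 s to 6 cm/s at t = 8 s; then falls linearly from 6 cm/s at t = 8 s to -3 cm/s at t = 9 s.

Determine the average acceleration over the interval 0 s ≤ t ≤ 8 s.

Average acceleration = Δv/Δt = (6 − 2)/(8 − 0) = 0.5 cm/s².

0.5 cm/s²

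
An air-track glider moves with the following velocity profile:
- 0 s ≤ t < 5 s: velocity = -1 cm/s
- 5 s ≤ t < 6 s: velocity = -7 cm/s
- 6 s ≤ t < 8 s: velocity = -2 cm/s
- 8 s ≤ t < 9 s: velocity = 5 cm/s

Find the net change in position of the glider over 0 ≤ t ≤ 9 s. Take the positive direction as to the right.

Net displacement equals the area under the velocity-time graph (areas below the axis count negative).
0–5 s: -1 × 5 = -5 cm
5–6 s: -7 × 1 = -7 cm
6–8 s: -2 × 2 = -4 cm
8–9 s: 5 × 1 = 5 cm
Net displacement = -11 cm

-11 cm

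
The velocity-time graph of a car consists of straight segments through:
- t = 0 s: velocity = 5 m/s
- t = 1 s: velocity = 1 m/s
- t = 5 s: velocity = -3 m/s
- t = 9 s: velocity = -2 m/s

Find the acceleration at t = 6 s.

0.25 m/s²

Acceleration is the slope of the v-t graph on 5–9 s: (-2 − -3)/(9 − 5) = 0.25 m/s².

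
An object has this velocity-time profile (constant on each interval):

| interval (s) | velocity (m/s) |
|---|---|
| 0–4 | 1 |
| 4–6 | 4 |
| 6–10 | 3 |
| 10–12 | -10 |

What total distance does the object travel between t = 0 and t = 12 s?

44 m

Total distance travelled is ∫|v| dt — sum the magnitudes of each area piece.
0–4 s: |1| × 4 = 4 m
4–6 s: |4| × 2 = 8 m
6–10 s: |3| × 4 = 12 m
10–12 s: |-10| × 2 = 20 m
Total distance = 44 m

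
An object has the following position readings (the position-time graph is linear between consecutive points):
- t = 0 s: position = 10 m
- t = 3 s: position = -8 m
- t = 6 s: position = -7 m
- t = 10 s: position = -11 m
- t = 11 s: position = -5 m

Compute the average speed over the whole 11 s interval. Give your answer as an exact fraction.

29/11 m/s

Average speed = (total path length)/(elapsed time); on a piecewise-linear x-t graph the path length is Σ|Δx|.
0–3 s: |Δx| = |-8 − 10| = 18 m
3–6 s: |Δx| = |-7 − -8| = 1 m
6–10 s: |Δx| = |-11 − -7| = 4 m
10–11 s: |Δx| = |-5 − -11| = 6 m
Total path = 29 m; average speed = 29/11 = 29/11 m/s.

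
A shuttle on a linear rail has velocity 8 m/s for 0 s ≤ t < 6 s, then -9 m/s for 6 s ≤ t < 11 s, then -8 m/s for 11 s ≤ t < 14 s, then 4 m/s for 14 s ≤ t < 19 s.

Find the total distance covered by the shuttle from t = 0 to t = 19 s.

137 m

Total distance travelled is ∫|v| dt — sum the magnitudes of each area piece.
0–6 s: |8| × 6 = 48 m
6–11 s: |-9| × 5 = 45 m
11–14 s: |-8| × 3 = 24 m
14–19 s: |4| × 5 = 20 m
Total distance = 137 m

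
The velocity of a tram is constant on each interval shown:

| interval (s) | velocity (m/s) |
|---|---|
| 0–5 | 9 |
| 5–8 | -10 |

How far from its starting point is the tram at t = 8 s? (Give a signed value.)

Displacement is the signed area under the v-t curve.
0–5 s: 9 × 5 = 45 m
5–8 s: -10 × 3 = -30 m
Net displacement = 15 m

15 m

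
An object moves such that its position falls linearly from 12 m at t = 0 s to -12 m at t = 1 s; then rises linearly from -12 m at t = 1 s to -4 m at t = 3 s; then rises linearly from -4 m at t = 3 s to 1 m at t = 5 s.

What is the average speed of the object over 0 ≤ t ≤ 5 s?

Average speed = (total path length)/(elapsed time); on a piecewise-linear x-t graph the path length is Σ|Δx|.
0–1 s: |Δx| = |-12 − 12| = 24 m
1–3 s: |Δx| = |-4 − -12| = 8 m
3–5 s: |Δx| = |1 − -4| = 5 m
Total path = 37 m; average speed = 37/5 = 7.4 m/s.

7.4 m/s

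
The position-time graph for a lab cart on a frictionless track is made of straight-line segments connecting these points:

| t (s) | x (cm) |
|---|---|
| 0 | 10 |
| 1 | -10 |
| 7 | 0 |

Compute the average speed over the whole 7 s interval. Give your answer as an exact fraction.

30/7 cm/s

Average speed = (total path length)/(elapsed time); on a piecewise-linear x-t graph the path length is Σ|Δx|.
0–1 s: |Δx| = |-10 − 10| = 20 cm
1–7 s: |Δx| = |0 − -10| = 10 cm
Total path = 30 cm; average speed = 30/7 = 30/7 cm/s.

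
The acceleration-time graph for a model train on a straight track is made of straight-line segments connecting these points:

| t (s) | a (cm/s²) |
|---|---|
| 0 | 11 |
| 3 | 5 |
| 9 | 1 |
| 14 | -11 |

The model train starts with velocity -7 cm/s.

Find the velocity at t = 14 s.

10 cm/s

Δv equals the area under the a-t graph; then v = v₀ + Δv.
0–3 s: ½(11 + 5)(3) = 24 cm/s
3–9 s: ½(5 + 1)(6) = 18 cm/s
9–14 s: ½(1 + -11)(5) = -25 cm/s
Δv = 17 cm/s, so v(14) = -7 + (17) = 10 cm/s.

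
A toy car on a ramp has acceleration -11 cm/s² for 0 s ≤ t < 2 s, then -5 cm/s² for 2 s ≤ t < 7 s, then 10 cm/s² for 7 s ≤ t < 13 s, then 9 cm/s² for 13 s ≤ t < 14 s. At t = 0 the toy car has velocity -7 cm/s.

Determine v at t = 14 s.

15 cm/s

Δv equals the area under the a-t graph; then v = v₀ + Δv.
0–2 s: -11 × 2 = -22 cm/s
2–7 s: -5 × 5 = -25 cm/s
7–13 s: 10 × 6 = 60 cm/s
13–14 s: 9 × 1 = 9 cm/s
Δv = 22 cm/s, so v(14) = -7 + (22) = 15 cm/s.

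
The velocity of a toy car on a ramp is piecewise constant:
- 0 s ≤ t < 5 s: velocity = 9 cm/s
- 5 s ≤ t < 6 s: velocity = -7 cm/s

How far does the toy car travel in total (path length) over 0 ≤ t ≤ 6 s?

52 cm

Total distance travelled is ∫|v| dt — sum the magnitudes of each area piece.
0–5 s: |9| × 5 = 45 cm
5–6 s: |-7| × 1 = 7 cm
Total distance = 52 cm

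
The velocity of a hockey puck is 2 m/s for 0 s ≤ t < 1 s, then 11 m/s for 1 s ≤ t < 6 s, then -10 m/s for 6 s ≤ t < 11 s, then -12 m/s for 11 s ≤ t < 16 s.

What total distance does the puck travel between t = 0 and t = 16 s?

167 m

Total distance travelled is ∫|v| dt — sum the magnitudes of each area piece.
0–1 s: |2| × 1 = 2 m
1–6 s: |11| × 5 = 55 m
6–11 s: |-10| × 5 = 50 m
11–16 s: |-12| × 5 = 60 m
Total distance = 167 m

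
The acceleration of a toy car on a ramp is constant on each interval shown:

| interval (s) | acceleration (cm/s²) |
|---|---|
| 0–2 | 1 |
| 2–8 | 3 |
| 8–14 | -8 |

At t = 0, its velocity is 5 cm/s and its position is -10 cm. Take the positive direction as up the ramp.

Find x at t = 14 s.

On each constant-a segment, Δv = aΔt and Δx = v₀Δt + ½aΔt²; chain segment to segment.
0–2 s: v starts 5 cm/s; Δx = 5·2 + ½·1·2² = 12 cm; v ends 7 cm/s.
2–8 s: v starts 7 cm/s; Δx = 7·6 + ½·3·6² = 96 cm; v ends 25 cm/s.
8–14 s: v starts 25 cm/s; Δx = 25·6 + ½·-8·6² = 6 cm; v ends -23 cm/s.
x(14) = -10 + Σ Δx = 104 cm.

104 cm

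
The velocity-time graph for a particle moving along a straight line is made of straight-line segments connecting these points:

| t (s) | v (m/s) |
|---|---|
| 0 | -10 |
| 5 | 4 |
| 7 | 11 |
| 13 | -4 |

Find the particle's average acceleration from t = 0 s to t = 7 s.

Average acceleration = Δv/Δt = (11 − -10)/(7 − 0) = 3 m/s².

3 m/s²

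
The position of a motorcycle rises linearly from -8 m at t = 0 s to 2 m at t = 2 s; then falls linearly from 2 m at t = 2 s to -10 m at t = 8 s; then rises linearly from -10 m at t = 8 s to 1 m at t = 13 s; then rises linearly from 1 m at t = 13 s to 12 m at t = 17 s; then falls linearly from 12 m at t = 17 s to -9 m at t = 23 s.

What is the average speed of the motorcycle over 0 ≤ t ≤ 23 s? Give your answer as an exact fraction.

65/23 m/s

Average speed = (total path length)/(elapsed time); on a piecewise-linear x-t graph the path length is Σ|Δx|.
0–2 s: |Δx| = |2 − -8| = 10 m
2–8 s: |Δx| = |-10 − 2| = 12 m
8–13 s: |Δx| = |1 − -10| = 11 m
13–17 s: |Δx| = |12 − 1| = 11 m
17–23 s: |Δx| = |-9 − 12| = 21 m
Total path = 65 m; average speed = 65/23 = 65/23 m/s.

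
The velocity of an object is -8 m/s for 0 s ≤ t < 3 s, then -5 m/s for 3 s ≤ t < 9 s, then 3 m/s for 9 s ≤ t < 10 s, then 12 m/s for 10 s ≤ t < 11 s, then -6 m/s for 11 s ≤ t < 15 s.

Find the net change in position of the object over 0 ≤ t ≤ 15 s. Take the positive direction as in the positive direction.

-63 m

Net displacement equals the area under the velocity-time graph (areas below the axis count negative).
0–3 s: -8 × 3 = -24 m
3–9 s: -5 × 6 = -30 m
9–10 s: 3 × 1 = 3 m
10–11 s: 12 × 1 = 12 m
11–15 s: -6 × 4 = -24 m
Net displacement = -63 m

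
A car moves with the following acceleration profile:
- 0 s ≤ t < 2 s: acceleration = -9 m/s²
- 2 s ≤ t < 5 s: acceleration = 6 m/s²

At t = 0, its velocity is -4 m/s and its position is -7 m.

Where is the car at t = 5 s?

On each constant-a segment, Δv = aΔt and Δx = v₀Δt + ½aΔt²; chain segment to segment.
0–2 s: v starts -4 m/s; Δx = -4·2 + ½·-9·2² = -26 m; v ends -22 m/s.
2–5 s: v starts -22 m/s; Δx = -22·3 + ½·6·3² = -39 m; v ends -4 m/s.
x(5) = -7 + Σ Δx = -72 m.

-72 m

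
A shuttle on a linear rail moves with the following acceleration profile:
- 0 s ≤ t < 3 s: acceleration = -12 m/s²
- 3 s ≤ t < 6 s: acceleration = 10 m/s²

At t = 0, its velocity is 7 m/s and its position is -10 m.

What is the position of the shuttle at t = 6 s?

On each constant-a segment, Δv = aΔt and Δx = v₀Δt + ½aΔt²; chain segment to segment.
0–3 s: v starts 7 m/s; Δx = 7·3 + ½·-12·3² = -33 m; v ends -29 m/s.
3–6 s: v starts -29 m/s; Δx = -29·3 + ½·10·3² = -42 m; v ends 1 m/s.
x(6) = -10 + Σ Δx = -85 m.

-85 m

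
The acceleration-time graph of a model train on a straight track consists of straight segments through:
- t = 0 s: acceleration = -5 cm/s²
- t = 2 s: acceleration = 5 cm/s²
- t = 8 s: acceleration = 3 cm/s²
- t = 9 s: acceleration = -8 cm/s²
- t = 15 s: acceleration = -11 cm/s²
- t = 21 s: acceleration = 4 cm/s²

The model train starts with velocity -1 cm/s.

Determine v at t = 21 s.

Δv equals the area under the a-t graph; then v = v₀ + Δv.
0–2 s: ½(-5 + 5)(2) = 0 cm/s
2–8 s: ½(5 + 3)(6) = 24 cm/s
8–9 s: ½(3 + -8)(1) = -2.5 cm/s
9–15 s: ½(-8 + -11)(6) = -57 cm/s
15–21 s: ½(-11 + 4)(6) = -21 cm/s
Δv = -56.5 cm/s, so v(21) = -1 + (-56.5) = -57.5 cm/s.

-57.5 cm/s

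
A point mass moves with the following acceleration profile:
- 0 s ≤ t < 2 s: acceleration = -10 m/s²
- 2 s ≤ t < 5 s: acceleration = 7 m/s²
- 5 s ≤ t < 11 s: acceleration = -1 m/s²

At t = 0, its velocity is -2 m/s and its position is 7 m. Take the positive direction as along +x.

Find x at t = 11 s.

-75.5 m

On each constant-a segment, Δv = aΔt and Δx = v₀Δt + ½aΔt²; chain segment to segment.
0–2 s: v starts -2 m/s; Δx = -2·2 + ½·-10·2² = -24 m; v ends -22 m/s.
2–5 s: v starts -22 m/s; Δx = -22·3 + ½·7·3² = -34.5 m; v ends -1 m/s.
5–11 s: v starts -1 m/s; Δx = -1·6 + ½·-1·6² = -24 m; v ends -7 m/s.
x(11) = 7 + Σ Δx = -75.5 m.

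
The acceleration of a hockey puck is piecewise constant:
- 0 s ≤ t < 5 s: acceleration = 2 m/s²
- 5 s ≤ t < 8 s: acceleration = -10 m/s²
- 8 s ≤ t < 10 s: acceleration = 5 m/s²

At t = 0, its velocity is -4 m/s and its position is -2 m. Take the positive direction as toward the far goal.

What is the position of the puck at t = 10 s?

On each constant-a segment, Δv = aΔt and Δx = v₀Δt + ½aΔt²; chain segment to segment.
0–5 s: v starts -4 m/s; Δx = -4·5 + ½·2·5² = 5 m; v ends 6 m/s.
5–8 s: v starts 6 m/s; Δx = 6·3 + ½·-10·3² = -27 m; v ends -24 m/s.
8–10 s: v starts -24 m/s; Δx = -24·2 + ½·5·2² = -38 m; v ends -14 m/s.
x(10) = -2 + Σ Δx = -62 m.

-62 m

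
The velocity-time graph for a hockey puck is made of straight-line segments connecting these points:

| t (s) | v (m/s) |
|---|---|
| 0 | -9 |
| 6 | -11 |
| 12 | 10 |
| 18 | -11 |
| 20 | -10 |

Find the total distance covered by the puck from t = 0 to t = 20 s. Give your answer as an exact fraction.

1009/7 m

Distance (not displacement) is the total path length: add the absolute areas under v-t.
0–6 s: |½(-9 + -11)(6)| = 60 m
6–12 s: v = 0 at t = 64/7 s; triangle areas 121/7 + 100/7 = 221/7 m
12–18 s: v = 0 at t = 104/7 s; triangle areas 100/7 + 121/7 = 221/7 m
18–20 s: |½(-11 + -10)(2)| = 21 m
Total distance = 1009/7 m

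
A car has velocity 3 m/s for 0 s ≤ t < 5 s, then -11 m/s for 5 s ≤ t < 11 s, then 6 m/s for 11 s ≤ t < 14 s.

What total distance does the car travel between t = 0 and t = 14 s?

Total distance travelled is ∫|v| dt — sum the magnitudes of each area piece.
0–5 s: |3| × 5 = 15 m
5–11 s: |-11| × 6 = 66 m
11–14 s: |6| × 3 = 18 m
Total distance = 99 m

99 m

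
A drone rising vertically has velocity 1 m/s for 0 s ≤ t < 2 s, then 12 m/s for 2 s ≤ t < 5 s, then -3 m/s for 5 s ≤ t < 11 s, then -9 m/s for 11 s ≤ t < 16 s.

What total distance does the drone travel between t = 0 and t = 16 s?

Total distance travelled is ∫|v| dt — sum the magnitudes of each area piece.
0–2 s: |1| × 2 = 2 m
2–5 s: |12| × 3 = 36 m
5–11 s: |-3| × 6 = 18 m
11–16 s: |-9| × 5 = 45 m
Total distance = 101 m

101 m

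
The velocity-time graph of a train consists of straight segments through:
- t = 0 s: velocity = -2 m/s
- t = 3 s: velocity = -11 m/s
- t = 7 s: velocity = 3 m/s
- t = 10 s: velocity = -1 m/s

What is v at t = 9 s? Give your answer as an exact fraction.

On 7–10 s the graph is linear from 3 to -1 m/s: v(9) = 3 + (-1 − 3)·(9 − 7)/(10 − 7) = 1/3 m/s.

1/3 m/s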